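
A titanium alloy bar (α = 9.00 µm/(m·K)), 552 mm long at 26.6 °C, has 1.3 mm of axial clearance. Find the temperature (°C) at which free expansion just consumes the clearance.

α·L₀·ΔT = 1.3 mm ⇒ ΔT = 1.3 / (9.00×10⁻⁶ × 552.0) = 261.7 K.
T = 26.6 + 261.7 = 288.3 °C.

288 °C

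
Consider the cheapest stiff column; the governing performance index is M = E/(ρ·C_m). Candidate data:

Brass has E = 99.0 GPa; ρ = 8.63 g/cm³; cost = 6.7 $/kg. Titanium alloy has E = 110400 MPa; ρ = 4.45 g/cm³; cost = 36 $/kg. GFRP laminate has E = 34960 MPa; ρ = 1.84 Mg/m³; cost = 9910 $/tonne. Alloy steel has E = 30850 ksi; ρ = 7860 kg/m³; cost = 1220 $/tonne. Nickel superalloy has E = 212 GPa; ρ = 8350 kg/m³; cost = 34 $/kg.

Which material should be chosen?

In SI units:
  brass: E = 99.00 GPa, ρ = 8630 kg/m³, cost = 6.700 $/kg
  titanium alloy: E = 110.4 GPa, ρ = 4450 kg/m³, cost = 36.00 $/kg
  GFRP laminate: E = 34.96 GPa, ρ = 1840 kg/m³, cost = 9.910 $/kg
  alloy steel: E = 212.7 GPa, ρ = 7860 kg/m³, cost = 1.220 $/kg
  nickel superalloy: E = 212.0 GPa, ρ = 8350 kg/m³, cost = 34.00 $/kg
  alloy steel: M = 22.2 MN·m per $
  GFRP laminate: M = 1.92 MN·m per $
  brass: M = 1.71 MN·m per $
  nickel superalloy: M = 0.747 MN·m per $
  titanium alloy: M = 0.689 MN·m per $
Alloy steel ranks first.

alloy steel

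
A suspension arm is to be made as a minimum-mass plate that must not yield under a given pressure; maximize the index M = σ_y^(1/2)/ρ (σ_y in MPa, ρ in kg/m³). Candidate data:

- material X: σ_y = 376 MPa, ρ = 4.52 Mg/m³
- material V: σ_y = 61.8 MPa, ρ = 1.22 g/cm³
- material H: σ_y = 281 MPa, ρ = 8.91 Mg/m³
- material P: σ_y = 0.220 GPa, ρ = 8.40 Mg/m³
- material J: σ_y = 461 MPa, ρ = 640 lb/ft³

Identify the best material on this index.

material V

Putting every candidate on a common basis:
  material X: σ_y = 376.0 MPa, ρ = 4520 kg/m³
  material V: σ_y = 61.80 MPa, ρ = 1220 kg/m³
  material H: σ_y = 281.0 MPa, ρ = 8910 kg/m³
  material P: σ_y = 220.0 MPa, ρ = 8400 kg/m³
  material J: σ_y = 461.0 MPa, ρ = 10250 kg/m³
  material V: M = 6.44×10⁻³
  material X: M = 4.29×10⁻³
  material J: M = 2.09×10⁻³
  material H: M = 1.88×10⁻³
  material P: M = 1.77×10⁻³
Material V has the largest M.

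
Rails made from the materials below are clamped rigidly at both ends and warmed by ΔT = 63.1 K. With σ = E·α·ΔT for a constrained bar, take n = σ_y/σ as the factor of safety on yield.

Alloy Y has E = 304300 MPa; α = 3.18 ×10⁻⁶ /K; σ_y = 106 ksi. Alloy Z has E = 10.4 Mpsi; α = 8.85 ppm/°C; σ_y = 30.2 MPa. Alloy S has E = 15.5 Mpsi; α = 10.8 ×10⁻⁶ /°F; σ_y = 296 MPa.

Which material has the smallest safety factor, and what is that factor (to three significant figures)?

In consistent units (E in GPa, α in ×10⁻⁶/K, σ_y in MPa):
  alloy Y: E = 304.3, α = 3.18, σ_y = 730.8 → σ = 61.1 MPa, n = 12.0
  alloy Z: E = 71.71, α = 8.85, σ_y = 30.20 → σ = 40.0 MPa, n = 0.754
  alloy S: E = 106.9, α = 19.4, σ_y = 296.0 → σ = 131 MPa, n = 2.26
The minimum is alloy Z at n = 0.754.

alloy Z, n = 0.754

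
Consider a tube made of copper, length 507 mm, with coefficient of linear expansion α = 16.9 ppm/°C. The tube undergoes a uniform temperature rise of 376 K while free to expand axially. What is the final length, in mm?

510.22 mm

ΔL = α·L₀·ΔT = 16.9×10⁻⁶ × 507 mm × 376.0 K = 3.22 mm.
L = L₀ + ΔL = 507 + 3.22 = 510.22 mm.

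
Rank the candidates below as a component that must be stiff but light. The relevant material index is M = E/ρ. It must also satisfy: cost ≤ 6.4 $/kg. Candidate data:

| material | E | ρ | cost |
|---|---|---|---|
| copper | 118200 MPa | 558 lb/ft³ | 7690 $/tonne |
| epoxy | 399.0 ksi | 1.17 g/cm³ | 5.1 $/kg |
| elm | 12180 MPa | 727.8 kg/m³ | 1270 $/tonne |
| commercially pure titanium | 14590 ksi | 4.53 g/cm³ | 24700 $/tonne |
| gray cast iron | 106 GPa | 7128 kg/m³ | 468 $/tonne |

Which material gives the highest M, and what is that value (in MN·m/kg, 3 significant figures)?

Screen on constraints: cost ≤ 6.4 $/kg. Survivors: epoxy, elm, gray cast iron.
Putting every candidate on a common basis:
  epoxy: E = 2.751 GPa, ρ = 1170 kg/m³
  elm: E = 12.18 GPa, ρ = 727.8 kg/m³
  gray cast iron: E = 106.0 GPa, ρ = 7128 kg/m³
  elm: M = 16.7 MN·m/kg
  gray cast iron: M = 14.9 MN·m/kg
  epoxy: M = 2.35 MN·m/kg
Highest index: elm.

elm, M = 16.7 MN·m/kg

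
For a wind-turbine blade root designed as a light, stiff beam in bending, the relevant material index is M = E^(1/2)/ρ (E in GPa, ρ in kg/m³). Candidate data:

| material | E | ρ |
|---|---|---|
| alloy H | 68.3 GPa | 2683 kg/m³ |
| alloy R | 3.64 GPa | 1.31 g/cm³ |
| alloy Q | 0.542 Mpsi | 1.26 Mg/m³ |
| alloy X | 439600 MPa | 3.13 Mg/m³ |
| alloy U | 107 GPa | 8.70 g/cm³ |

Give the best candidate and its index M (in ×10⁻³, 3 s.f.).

alloy X, M = 6.70×10⁻³

Normalizing units and computing the index:
  alloy H: E = 68.30 GPa, ρ = 2683 kg/m³
  alloy R: E = 3.640 GPa, ρ = 1310 kg/m³
  alloy Q: E = 3.737 GPa, ρ = 1260 kg/m³
  alloy X: E = 439.6 GPa, ρ = 3130 kg/m³
  alloy U: E = 107.0 GPa, ρ = 8700 kg/m³
  alloy X: M = 6.70×10⁻³
  alloy H: M = 3.08×10⁻³
  alloy Q: M = 1.53×10⁻³
  alloy R: M = 1.46×10⁻³
  alloy U: M = 1.19×10⁻³
The maximum is for alloy X.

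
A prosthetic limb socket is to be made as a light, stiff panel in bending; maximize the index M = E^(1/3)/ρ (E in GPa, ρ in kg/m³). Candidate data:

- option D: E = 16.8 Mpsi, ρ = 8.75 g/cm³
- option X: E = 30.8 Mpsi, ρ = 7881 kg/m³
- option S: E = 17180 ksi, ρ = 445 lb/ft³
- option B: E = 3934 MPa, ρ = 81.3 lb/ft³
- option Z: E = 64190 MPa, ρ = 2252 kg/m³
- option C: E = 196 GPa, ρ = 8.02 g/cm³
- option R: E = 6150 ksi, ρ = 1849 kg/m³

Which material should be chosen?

option R

Putting every candidate on a common basis:
  option D: E = 115.8 GPa, ρ = 8750 kg/m³
  option X: E = 212.4 GPa, ρ = 7881 kg/m³
  option S: E = 118.5 GPa, ρ = 7128 kg/m³
  option B: E = 3.934 GPa, ρ = 1302 kg/m³
  option Z: E = 64.19 GPa, ρ = 2252 kg/m³
  option C: E = 196.0 GPa, ρ = 8020 kg/m³
  option R: E = 42.40 GPa, ρ = 1849 kg/m³
  option R: M = 1.89×10⁻³
  option Z: M = 1.78×10⁻³
  option B: M = 1.21×10⁻³
  option X: M = 0.757×10⁻³
  option C: M = 0.724×10⁻³
  option S: M = 0.689×10⁻³
  option D: M = 0.557×10⁻³
Option R has the largest M.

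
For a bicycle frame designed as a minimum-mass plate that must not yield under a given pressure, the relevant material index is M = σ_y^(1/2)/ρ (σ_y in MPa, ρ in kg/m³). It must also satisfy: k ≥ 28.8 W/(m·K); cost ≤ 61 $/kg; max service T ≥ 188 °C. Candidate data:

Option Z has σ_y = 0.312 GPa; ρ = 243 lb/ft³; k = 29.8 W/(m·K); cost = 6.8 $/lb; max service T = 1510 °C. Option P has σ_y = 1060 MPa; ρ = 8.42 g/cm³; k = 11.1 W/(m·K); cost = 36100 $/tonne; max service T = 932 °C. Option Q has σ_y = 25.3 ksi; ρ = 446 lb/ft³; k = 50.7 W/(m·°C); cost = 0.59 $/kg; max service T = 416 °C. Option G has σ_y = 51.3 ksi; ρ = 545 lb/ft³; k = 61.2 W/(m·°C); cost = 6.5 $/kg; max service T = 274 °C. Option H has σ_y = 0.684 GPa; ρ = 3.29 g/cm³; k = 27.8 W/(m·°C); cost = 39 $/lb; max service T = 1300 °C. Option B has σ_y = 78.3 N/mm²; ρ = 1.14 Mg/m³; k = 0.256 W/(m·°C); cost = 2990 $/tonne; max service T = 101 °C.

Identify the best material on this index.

Screen on constraints: k ≥ 28.8 W/(m·K); cost ≤ 61 $/kg; max service T ≥ 188 °C. Survivors: option Z, option Q, option G.
Normalizing units and computing the index:
  option Z: σ_y = 312.0 MPa, ρ = 3892 kg/m³
  option Q: σ_y = 174.4 MPa, ρ = 7144 kg/m³
  option G: σ_y = 353.7 MPa, ρ = 8730 kg/m³
  option Z: M = 4.54×10⁻³
  option G: M = 2.15×10⁻³
  option Q: M = 1.85×10⁻³
Option Z has the largest M.

option Z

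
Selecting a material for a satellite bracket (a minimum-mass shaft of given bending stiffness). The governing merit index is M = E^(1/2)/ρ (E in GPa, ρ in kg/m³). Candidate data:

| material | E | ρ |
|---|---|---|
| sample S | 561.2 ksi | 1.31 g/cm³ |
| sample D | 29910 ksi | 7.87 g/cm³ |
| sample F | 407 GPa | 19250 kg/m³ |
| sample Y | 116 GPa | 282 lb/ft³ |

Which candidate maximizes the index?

After converting to SI:
  sample S: E = 3.869 GPa, ρ = 1310 kg/m³
  sample D: E = 206.2 GPa, ρ = 7870 kg/m³
  sample F: E = 407.0 GPa, ρ = 19250 kg/m³
  sample Y: E = 116.0 GPa, ρ = 4517 kg/m³
  sample Y: M = 2.38×10⁻³
  sample D: M = 1.82×10⁻³
  sample S: M = 1.50×10⁻³
  sample F: M = 1.05×10⁻³
Sample Y ranks first.

sample Y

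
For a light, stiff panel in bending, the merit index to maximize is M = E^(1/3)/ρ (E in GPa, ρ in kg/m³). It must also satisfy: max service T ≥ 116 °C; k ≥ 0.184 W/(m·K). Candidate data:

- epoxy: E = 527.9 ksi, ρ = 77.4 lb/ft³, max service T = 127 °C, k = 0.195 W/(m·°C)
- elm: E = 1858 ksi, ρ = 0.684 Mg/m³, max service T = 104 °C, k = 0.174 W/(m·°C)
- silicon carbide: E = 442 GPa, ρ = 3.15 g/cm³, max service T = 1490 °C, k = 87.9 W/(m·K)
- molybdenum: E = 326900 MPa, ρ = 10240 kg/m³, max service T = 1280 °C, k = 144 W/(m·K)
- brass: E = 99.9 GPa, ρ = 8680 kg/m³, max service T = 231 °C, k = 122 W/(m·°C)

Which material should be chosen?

Screen on constraints: max service T ≥ 116 °C; k ≥ 0.184 W/(m·K). Survivors: epoxy, silicon carbide, molybdenum, brass.
After converting to SI:
  epoxy: E = 3.640 GPa, ρ = 1240 kg/m³
  silicon carbide: E = 442.0 GPa, ρ = 3150 kg/m³
  molybdenum: E = 326.9 GPa, ρ = 10240 kg/m³
  brass: E = 99.90 GPa, ρ = 8680 kg/m³
  silicon carbide: M = 2.42×10⁻³
  epoxy: M = 1.24×10⁻³
  molybdenum: M = 0.673×10⁻³
  brass: M = 0.535×10⁻³
Highest index: silicon carbide.

silicon carbide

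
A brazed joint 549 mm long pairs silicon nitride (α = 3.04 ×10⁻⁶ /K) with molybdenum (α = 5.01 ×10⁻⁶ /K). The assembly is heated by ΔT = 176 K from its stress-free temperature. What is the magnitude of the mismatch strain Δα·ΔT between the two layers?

3.47×10⁻⁴

Δα = |3.04 − 5.01|×10⁻⁶/K = 1.97×10⁻⁶/K.
Mismatch strain = Δα·ΔT = 1.97×10⁻⁶ × 176.0 = 3.47×10⁻⁴.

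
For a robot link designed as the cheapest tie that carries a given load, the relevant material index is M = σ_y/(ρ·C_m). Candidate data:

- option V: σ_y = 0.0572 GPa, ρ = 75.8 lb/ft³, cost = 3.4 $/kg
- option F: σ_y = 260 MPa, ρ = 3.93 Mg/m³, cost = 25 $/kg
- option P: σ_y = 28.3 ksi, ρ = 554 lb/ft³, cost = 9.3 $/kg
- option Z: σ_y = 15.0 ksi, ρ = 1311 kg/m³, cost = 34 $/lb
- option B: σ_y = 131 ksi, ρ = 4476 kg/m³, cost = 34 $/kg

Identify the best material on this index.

option V

Convert each candidate to consistent units, then evaluate M:
  option V: σ_y = 57.20 MPa, ρ = 1214 kg/m³, cost = 3.400 $/kg
  option F: σ_y = 260.0 MPa, ρ = 3930 kg/m³, cost = 25.00 $/kg
  option P: σ_y = 195.1 MPa, ρ = 8874 kg/m³, cost = 9.300 $/kg
  option Z: σ_y = 103.4 MPa, ρ = 1311 kg/m³, cost = 74.96 $/kg
  option B: σ_y = 903.2 MPa, ρ = 4476 kg/m³, cost = 34.00 $/kg
  option V: M = 13.9 kN·m per $
  option B: M = 5.94 kN·m per $
  option F: M = 2.65 kN·m per $
  option P: M = 2.36 kN·m per $
  option Z: M = 1.05 kN·m per $
The maximum is for option V.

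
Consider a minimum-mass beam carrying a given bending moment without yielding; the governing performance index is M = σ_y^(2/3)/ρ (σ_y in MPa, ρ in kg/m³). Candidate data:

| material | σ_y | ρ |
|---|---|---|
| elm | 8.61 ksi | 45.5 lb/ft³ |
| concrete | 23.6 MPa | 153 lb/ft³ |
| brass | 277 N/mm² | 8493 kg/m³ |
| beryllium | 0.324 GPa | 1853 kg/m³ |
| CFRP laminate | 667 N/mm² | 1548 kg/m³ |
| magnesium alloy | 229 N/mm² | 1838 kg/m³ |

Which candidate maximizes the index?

CFRP laminate

Normalizing units and computing the index:
  elm: σ_y = 59.36 MPa, ρ = 728.8 kg/m³
  concrete: σ_y = 23.60 MPa, ρ = 2451 kg/m³
  brass: σ_y = 277.0 MPa, ρ = 8493 kg/m³
  beryllium: σ_y = 324.0 MPa, ρ = 1853 kg/m³
  CFRP laminate: σ_y = 667.0 MPa, ρ = 1548 kg/m³
  magnesium alloy: σ_y = 229.0 MPa, ρ = 1838 kg/m³
  CFRP laminate: M = 49.3×10⁻³
  beryllium: M = 25.5×10⁻³
  elm: M = 20.9×10⁻³
  magnesium alloy: M = 20.4×10⁻³
  brass: M = 5.00×10⁻³
  concrete: M = 3.36×10⁻³
Highest index: CFRP laminate.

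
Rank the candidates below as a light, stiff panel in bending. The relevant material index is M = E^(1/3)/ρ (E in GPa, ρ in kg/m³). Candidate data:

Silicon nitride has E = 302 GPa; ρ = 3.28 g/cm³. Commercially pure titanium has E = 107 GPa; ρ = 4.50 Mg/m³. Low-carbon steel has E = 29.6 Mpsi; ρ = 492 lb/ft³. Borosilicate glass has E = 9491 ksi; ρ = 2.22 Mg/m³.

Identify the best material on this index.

silicon nitride

After converting to SI:
  silicon nitride: E = 302.0 GPa, ρ = 3280 kg/m³
  commercially pure titanium: E = 107.0 GPa, ρ = 4500 kg/m³
  low-carbon steel: E = 204.1 GPa, ρ = 7881 kg/m³
  borosilicate glass: E = 65.44 GPa, ρ = 2220 kg/m³
  silicon nitride: M = 2.05×10⁻³
  borosilicate glass: M = 1.82×10⁻³
  commercially pure titanium: M = 1.05×10⁻³
  low-carbon steel: M = 0.747×10⁻³
Silicon nitride has the largest M.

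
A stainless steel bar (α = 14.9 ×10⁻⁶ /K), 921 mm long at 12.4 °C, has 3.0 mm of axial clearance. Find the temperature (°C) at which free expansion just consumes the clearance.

231 °C

α·L₀·ΔT = 3.0 mm ⇒ ΔT = 3.0 / (14.9×10⁻⁶ × 921.0) = 218.6 K.
T = 12.4 + 218.6 = 231.0 °C.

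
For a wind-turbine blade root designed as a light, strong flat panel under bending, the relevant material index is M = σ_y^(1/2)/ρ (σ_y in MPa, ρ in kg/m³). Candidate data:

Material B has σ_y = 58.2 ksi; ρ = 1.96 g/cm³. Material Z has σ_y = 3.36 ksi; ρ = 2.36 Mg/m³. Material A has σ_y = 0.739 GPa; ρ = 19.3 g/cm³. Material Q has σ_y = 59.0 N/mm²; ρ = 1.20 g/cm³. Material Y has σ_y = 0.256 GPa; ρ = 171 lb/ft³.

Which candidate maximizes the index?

material B

In SI units:
  material B: σ_y = 401.3 MPa, ρ = 1960 kg/m³
  material Z: σ_y = 23.17 MPa, ρ = 2360 kg/m³
  material A: σ_y = 739.0 MPa, ρ = 19300 kg/m³
  material Q: σ_y = 59.00 MPa, ρ = 1200 kg/m³
  material Y: σ_y = 256.0 MPa, ρ = 2739 kg/m³
  material B: M = 10.2×10⁻³
  material Q: M = 6.40×10⁻³
  material Y: M = 5.84×10⁻³
  material Z: M = 2.04×10⁻³
  material A: M = 1.41×10⁻³
The maximum is for material B.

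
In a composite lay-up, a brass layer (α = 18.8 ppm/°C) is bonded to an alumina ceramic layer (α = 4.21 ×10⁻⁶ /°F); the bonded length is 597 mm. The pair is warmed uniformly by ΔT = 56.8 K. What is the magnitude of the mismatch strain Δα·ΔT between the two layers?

6.37×10⁻⁴

alumina ceramic: α = 4.21×10⁻⁶/°F × 9/5 = 7.58×10⁻⁶/K.
Δα = |18.8 − 7.58|×10⁻⁶/K = 11.2×10⁻⁶/K.
Mismatch strain = Δα·ΔT = 11.2×10⁻⁶ × 56.8 = 6.37×10⁻⁴.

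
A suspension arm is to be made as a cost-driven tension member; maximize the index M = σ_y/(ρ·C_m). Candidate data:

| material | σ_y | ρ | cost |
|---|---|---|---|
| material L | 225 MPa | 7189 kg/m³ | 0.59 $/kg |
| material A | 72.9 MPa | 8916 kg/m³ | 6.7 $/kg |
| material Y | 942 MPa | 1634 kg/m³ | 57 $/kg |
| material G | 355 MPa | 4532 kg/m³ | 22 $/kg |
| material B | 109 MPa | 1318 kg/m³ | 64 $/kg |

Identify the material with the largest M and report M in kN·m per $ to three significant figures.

Evaluate M for each candidate:
  material L: M = 53.0 kN·m per $
  material Y: M = 10.1 kN·m per $
  material G: M = 3.56 kN·m per $
  material B: M = 1.29 kN·m per $
  material A: M = 1.22 kN·m per $
The maximum is for material L.

material L, M = 53.0 kN·m per $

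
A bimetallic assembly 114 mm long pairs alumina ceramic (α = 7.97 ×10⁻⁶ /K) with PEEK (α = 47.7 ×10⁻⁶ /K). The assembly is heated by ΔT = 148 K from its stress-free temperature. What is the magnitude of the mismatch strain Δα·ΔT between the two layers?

5.88×10⁻³

Δα = |7.97 − 47.7|×10⁻⁶/K = 39.7×10⁻⁶/K.
Mismatch strain = Δα·ΔT = 39.7×10⁻⁶ × 148.0 = 5.88×10⁻³.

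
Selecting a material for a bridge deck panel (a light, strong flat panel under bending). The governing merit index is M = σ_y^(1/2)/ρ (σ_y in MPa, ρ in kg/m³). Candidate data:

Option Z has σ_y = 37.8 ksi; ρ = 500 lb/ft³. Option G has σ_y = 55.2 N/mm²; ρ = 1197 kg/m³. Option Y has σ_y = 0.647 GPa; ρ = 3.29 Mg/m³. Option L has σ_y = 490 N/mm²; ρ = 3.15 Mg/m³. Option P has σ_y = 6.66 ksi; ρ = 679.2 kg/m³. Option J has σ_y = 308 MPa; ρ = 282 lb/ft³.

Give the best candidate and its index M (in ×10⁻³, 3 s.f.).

After converting to SI:
  option Z: σ_y = 260.6 MPa, ρ = 8009 kg/m³
  option G: σ_y = 55.20 MPa, ρ = 1197 kg/m³
  option Y: σ_y = 647.0 MPa, ρ = 3290 kg/m³
  option L: σ_y = 490.0 MPa, ρ = 3150 kg/m³
  option P: σ_y = 45.92 MPa, ρ = 679.2 kg/m³
  option J: σ_y = 308.0 MPa, ρ = 4517 kg/m³
  option P: M = 9.98×10⁻³
  option Y: M = 7.73×10⁻³
  option L: M = 7.03×10⁻³
  option G: M = 6.21×10⁻³
  option J: M = 3.89×10⁻³
  option Z: M = 2.02×10⁻³
Option P ranks first.

option P, M = 9.98×10⁻³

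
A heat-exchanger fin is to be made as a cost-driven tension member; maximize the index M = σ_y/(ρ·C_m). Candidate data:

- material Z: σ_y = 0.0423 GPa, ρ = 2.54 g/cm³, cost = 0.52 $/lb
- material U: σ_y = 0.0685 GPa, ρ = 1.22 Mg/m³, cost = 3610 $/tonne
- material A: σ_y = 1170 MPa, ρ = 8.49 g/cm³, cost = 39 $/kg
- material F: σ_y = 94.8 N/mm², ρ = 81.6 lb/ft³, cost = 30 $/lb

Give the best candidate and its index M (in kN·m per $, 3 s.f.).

After converting to SI:
  material Z: σ_y = 42.30 MPa, ρ = 2540 kg/m³, cost = 1.146 $/kg
  material U: σ_y = 68.50 MPa, ρ = 1220 kg/m³, cost = 3.610 $/kg
  material A: σ_y = 1170 MPa, ρ = 8490 kg/m³, cost = 39.00 $/kg
  material F: σ_y = 94.80 MPa, ρ = 1307 kg/m³, cost = 66.14 $/kg
  material U: M = 15.6 kN·m per $
  material Z: M = 14.5 kN·m per $
  material A: M = 3.53 kN·m per $
  material F: M = 1.10 kN·m per $
The maximum is for material U.

material U, M = 15.6 kN·m per $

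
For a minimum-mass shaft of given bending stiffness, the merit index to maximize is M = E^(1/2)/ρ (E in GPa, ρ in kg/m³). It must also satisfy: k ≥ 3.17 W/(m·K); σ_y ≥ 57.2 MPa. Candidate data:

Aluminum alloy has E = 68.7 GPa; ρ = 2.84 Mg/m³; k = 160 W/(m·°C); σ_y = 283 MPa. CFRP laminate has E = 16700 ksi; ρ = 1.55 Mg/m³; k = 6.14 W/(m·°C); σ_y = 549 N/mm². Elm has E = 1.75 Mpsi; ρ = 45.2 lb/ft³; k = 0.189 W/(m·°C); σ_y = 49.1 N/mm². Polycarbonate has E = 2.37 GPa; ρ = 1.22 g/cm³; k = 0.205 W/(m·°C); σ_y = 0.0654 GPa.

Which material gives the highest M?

Screen on constraints: k ≥ 3.17 W/(m·K); σ_y ≥ 57.2 MPa. Survivors: aluminum alloy, CFRP laminate.
Normalizing units and computing the index:
  aluminum alloy: E = 68.70 GPa, ρ = 2840 kg/m³
  CFRP laminate: E = 115.1 GPa, ρ = 1550 kg/m³
  CFRP laminate: M = 6.92×10⁻³
  aluminum alloy: M = 2.92×10⁻³
The maximum is for CFRP laminate.

CFRP laminate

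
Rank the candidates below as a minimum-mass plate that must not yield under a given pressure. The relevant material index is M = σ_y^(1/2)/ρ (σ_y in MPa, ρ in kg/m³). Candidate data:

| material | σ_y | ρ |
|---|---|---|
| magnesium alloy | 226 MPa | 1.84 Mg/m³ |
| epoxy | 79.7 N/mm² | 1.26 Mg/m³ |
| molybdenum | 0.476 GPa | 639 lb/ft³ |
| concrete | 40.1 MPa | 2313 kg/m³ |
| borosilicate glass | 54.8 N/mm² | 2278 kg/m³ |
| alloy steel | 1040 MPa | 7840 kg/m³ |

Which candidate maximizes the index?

magnesium alloy

Convert each candidate to consistent units, then evaluate M:
  magnesium alloy: σ_y = 226.0 MPa, ρ = 1840 kg/m³
  epoxy: σ_y = 79.70 MPa, ρ = 1260 kg/m³
  molybdenum: σ_y = 476.0 MPa, ρ = 10240 kg/m³
  concrete: σ_y = 40.10 MPa, ρ = 2313 kg/m³
  borosilicate glass: σ_y = 54.80 MPa, ρ = 2278 kg/m³
  alloy steel: σ_y = 1040 MPa, ρ = 7840 kg/m³
  magnesium alloy: M = 8.17×10⁻³
  epoxy: M = 7.09×10⁻³
  alloy steel: M = 4.11×10⁻³
  borosilicate glass: M = 3.25×10⁻³
  concrete: M = 2.74×10⁻³
  molybdenum: M = 2.13×10⁻³
The maximum is for magnesium alloy.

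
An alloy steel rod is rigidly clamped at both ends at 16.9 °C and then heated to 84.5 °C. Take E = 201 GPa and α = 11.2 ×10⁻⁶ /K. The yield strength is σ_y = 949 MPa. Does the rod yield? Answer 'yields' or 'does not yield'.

ΔT = 67.60 K. Constrained thermal stress σ = E·α·ΔT = 201.0×10³ MPa × 11.2×10⁻⁶ × 67.60 = 152 MPa (compressive).
Compare to σ_y = 949 MPa: σ < σ_y, so it does not yield.

does not yield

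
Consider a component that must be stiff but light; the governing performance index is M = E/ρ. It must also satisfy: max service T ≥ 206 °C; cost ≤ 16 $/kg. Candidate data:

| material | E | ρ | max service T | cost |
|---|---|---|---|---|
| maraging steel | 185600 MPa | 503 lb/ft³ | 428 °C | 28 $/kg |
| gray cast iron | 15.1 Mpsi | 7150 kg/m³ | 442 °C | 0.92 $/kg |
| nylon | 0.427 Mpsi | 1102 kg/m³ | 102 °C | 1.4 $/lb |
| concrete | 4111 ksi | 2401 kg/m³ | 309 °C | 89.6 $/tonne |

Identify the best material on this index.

gray cast iron

Screen on constraints: max service T ≥ 206 °C; cost ≤ 16 $/kg. Survivors: gray cast iron, concrete.
In SI units:
  gray cast iron: E = 104.1 GPa, ρ = 7150 kg/m³
  concrete: E = 28.34 GPa, ρ = 2401 kg/m³
  gray cast iron: M = 14.6 MN·m/kg
  concrete: M = 11.8 MN·m/kg
Gray cast iron has the largest M.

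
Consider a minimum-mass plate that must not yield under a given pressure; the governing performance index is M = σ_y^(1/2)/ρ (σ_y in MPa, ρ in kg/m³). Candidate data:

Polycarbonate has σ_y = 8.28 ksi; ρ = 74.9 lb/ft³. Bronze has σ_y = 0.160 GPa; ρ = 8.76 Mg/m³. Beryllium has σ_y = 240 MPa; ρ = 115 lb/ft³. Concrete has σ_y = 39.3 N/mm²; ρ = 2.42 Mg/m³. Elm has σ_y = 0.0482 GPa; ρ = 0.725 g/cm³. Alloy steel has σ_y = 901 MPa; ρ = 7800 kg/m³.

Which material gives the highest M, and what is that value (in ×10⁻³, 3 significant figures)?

Putting every candidate on a common basis:
  polycarbonate: σ_y = 57.09 MPa, ρ = 1200 kg/m³
  bronze: σ_y = 160.0 MPa, ρ = 8760 kg/m³
  beryllium: σ_y = 240.0 MPa, ρ = 1842 kg/m³
  concrete: σ_y = 39.30 MPa, ρ = 2420 kg/m³
  elm: σ_y = 48.20 MPa, ρ = 725.0 kg/m³
  alloy steel: σ_y = 901.0 MPa, ρ = 7800 kg/m³
  elm: M = 9.58×10⁻³
  beryllium: M = 8.41×10⁻³
  polycarbonate: M = 6.30×10⁻³
  alloy steel: M = 3.85×10⁻³
  concrete: M = 2.59×10⁻³
  bronze: M = 1.44×10⁻³
The maximum is for elm.

elm, M = 9.58×10⁻³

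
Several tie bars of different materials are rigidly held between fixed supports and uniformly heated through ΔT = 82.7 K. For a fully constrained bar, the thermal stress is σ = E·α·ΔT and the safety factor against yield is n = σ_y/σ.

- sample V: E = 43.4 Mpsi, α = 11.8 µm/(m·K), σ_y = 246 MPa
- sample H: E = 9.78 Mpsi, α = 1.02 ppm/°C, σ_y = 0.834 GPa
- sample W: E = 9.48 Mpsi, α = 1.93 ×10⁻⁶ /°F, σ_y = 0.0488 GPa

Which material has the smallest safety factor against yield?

Converting E to GPa, α to ×10⁻⁶/K, σ_y to MPa, then σ and n for each:
  sample V: E = 299.2, α = 11.8, σ_y = 246.0 → σ = 292 MPa, n = 0.842
  sample H: E = 67.43, α = 1.02, σ_y = 834.0 → σ = 5.69 MPa, n = 147
  sample W: E = 65.36, α = 3.47, σ_y = 48.80 → σ = 18.8 MPa, n = 2.60
The minimum is sample V at n = 0.842.

sample V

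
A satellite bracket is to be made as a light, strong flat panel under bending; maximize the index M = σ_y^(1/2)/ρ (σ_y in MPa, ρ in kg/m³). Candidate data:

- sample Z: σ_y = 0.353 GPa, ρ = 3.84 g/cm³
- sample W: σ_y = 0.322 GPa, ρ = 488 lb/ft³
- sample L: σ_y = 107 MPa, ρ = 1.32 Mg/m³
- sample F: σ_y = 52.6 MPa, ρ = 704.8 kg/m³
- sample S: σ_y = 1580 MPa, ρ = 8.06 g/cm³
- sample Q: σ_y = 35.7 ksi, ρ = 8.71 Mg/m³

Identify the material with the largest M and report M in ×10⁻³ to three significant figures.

sample F, M = 10.3×10⁻³

Putting every candidate on a common basis:
  sample Z: σ_y = 353.0 MPa, ρ = 3840 kg/m³
  sample W: σ_y = 322.0 MPa, ρ = 7817 kg/m³
  sample L: σ_y = 107.0 MPa, ρ = 1320 kg/m³
  sample F: σ_y = 52.60 MPa, ρ = 704.8 kg/m³
  sample S: σ_y = 1580 MPa, ρ = 8060 kg/m³
  sample Q: σ_y = 246.1 MPa, ρ = 8710 kg/m³
  sample F: M = 10.3×10⁻³
  sample L: M = 7.84×10⁻³
  sample S: M = 4.93×10⁻³
  sample Z: M = 4.89×10⁻³
  sample W: M = 2.30×10⁻³
  sample Q: M = 1.80×10⁻³
Sample F has the largest M.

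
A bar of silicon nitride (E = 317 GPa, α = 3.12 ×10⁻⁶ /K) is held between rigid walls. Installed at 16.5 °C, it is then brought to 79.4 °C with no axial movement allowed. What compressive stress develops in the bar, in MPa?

62.2 MPa

ΔT = 62.90 K. Constrained thermal stress σ = E·α·ΔT = 317.0×10³ MPa × 3.12×10⁻⁶ × 62.90 = 62.2 MPa (compressive).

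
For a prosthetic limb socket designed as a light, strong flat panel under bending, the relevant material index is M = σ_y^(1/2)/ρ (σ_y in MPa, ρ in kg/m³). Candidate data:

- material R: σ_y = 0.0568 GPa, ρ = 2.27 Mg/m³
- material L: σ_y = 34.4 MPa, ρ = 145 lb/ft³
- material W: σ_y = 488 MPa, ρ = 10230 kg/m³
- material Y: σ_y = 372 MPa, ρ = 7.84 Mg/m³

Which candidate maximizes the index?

Normalizing units and computing the index:
  material R: σ_y = 56.80 MPa, ρ = 2270 kg/m³
  material L: σ_y = 34.40 MPa, ρ = 2323 kg/m³
  material W: σ_y = 488.0 MPa, ρ = 10230 kg/m³
  material Y: σ_y = 372.0 MPa, ρ = 7840 kg/m³
  material R: M = 3.32×10⁻³
  material L: M = 2.53×10⁻³
  material Y: M = 2.46×10⁻³
  material W: M = 2.16×10⁻³
Highest index: material R.

material R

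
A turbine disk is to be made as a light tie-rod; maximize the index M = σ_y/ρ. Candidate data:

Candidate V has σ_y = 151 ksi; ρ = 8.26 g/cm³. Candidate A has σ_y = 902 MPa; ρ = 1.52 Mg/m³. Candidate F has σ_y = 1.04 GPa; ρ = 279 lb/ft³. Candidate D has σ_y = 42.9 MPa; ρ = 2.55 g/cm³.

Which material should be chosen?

In SI units:
  candidate V: σ_y = 1041 MPa, ρ = 8260 kg/m³
  candidate A: σ_y = 902.0 MPa, ρ = 1520 kg/m³
  candidate F: σ_y = 1040 MPa, ρ = 4469 kg/m³
  candidate D: σ_y = 42.90 MPa, ρ = 2550 kg/m³
  candidate A: M = 593 kN·m/kg
  candidate F: M = 233 kN·m/kg
  candidate V: M = 126 kN·m/kg
  candidate D: M = 16.8 kN·m/kg
Candidate A has the largest M.

candidate A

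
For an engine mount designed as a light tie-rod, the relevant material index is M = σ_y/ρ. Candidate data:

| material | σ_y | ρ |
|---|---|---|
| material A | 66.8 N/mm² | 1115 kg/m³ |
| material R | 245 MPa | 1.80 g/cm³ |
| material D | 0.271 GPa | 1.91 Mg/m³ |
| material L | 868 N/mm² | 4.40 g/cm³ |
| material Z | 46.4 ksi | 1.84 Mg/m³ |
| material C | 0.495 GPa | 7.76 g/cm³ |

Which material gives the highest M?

material L

After converting to SI:
  material A: σ_y = 66.80 MPa, ρ = 1115 kg/m³
  material R: σ_y = 245.0 MPa, ρ = 1800 kg/m³
  material D: σ_y = 271.0 MPa, ρ = 1910 kg/m³
  material L: σ_y = 868.0 MPa, ρ = 4400 kg/m³
  material Z: σ_y = 319.9 MPa, ρ = 1840 kg/m³
  material C: σ_y = 495.0 MPa, ρ = 7760 kg/m³
  material L: M = 197 kN·m/kg
  material Z: M = 174 kN·m/kg
  material D: M = 142 kN·m/kg
  material R: M = 136 kN·m/kg
  material C: M = 63.8 kN·m/kg
  material A: M = 59.9 kN·m/kg
Highest index: material L.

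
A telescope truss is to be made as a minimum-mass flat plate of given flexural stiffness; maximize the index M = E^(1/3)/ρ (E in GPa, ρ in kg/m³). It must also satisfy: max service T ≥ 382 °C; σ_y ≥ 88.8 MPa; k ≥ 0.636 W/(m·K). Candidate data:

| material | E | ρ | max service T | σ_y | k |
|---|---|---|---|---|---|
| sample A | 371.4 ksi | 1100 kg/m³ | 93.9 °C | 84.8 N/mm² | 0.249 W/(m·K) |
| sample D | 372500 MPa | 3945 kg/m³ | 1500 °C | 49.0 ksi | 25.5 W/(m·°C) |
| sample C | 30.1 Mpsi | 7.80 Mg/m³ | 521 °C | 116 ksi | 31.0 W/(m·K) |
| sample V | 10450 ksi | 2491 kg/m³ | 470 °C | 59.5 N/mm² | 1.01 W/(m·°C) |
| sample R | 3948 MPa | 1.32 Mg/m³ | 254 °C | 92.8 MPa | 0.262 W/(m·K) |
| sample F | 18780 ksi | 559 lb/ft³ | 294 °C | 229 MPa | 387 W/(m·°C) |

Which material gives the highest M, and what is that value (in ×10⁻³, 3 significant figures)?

Screen on constraints: max service T ≥ 382 °C; σ_y ≥ 88.8 MPa; k ≥ 0.636 W/(m·K). Survivors: sample D, sample C.
Putting every candidate on a common basis:
  sample D: E = 372.5 GPa, ρ = 3945 kg/m³
  sample C: E = 207.5 GPa, ρ = 7800 kg/m³
  sample D: M = 1.82×10⁻³
  sample C: M = 0.759×10⁻³
The maximum is for sample D.

sample D, M = 1.82×10⁻³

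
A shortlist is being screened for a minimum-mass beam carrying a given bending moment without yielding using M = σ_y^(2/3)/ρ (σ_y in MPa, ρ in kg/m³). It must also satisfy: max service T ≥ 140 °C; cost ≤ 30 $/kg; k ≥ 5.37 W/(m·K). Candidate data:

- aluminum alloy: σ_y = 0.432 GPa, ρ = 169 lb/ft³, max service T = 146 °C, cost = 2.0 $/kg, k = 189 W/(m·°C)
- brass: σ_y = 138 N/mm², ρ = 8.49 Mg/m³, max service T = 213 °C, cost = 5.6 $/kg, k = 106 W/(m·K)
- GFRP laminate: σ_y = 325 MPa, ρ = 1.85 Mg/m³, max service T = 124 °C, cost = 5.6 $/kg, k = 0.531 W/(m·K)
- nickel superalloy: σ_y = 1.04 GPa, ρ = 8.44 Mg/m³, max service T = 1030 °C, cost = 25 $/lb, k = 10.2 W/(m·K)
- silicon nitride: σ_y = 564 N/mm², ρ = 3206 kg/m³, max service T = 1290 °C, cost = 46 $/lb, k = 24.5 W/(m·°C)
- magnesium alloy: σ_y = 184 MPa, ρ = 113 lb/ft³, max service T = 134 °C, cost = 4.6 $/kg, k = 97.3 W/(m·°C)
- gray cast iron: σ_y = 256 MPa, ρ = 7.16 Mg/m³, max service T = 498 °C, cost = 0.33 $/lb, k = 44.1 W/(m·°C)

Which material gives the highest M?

Screen on constraints: max service T ≥ 140 °C; cost ≤ 30 $/kg; k ≥ 5.37 W/(m·K). Survivors: aluminum alloy, brass, gray cast iron.
Putting every candidate on a common basis:
  aluminum alloy: σ_y = 432.0 MPa, ρ = 2707 kg/m³
  brass: σ_y = 138.0 MPa, ρ = 8490 kg/m³
  gray cast iron: σ_y = 256.0 MPa, ρ = 7160 kg/m³
  aluminum alloy: M = 21.1×10⁻³
  gray cast iron: M = 5.63×10⁻³
  brass: M = 3.15×10⁻³
Aluminum alloy has the largest M.

aluminum alloy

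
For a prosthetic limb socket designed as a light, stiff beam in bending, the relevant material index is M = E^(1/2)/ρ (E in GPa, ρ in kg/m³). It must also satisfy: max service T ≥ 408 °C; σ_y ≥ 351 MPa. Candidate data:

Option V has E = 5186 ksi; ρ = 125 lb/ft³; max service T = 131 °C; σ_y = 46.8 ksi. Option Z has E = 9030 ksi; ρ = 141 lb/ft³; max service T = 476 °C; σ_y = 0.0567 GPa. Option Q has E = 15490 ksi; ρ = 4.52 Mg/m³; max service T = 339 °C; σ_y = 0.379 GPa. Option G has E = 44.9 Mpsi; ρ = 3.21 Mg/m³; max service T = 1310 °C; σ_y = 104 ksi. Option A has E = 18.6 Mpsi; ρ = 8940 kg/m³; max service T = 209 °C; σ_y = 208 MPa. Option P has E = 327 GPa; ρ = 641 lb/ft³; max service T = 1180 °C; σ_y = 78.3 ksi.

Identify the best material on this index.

option G

Screen on constraints: max service T ≥ 408 °C; σ_y ≥ 351 MPa. Survivors: option G, option P.
After converting to SI:
  option G: E = 309.6 GPa, ρ = 3210 kg/m³
  option P: E = 327.0 GPa, ρ = 10270 kg/m³
  option G: M = 5.48×10⁻³
  option P: M = 1.76×10⁻³
Option G ranks first.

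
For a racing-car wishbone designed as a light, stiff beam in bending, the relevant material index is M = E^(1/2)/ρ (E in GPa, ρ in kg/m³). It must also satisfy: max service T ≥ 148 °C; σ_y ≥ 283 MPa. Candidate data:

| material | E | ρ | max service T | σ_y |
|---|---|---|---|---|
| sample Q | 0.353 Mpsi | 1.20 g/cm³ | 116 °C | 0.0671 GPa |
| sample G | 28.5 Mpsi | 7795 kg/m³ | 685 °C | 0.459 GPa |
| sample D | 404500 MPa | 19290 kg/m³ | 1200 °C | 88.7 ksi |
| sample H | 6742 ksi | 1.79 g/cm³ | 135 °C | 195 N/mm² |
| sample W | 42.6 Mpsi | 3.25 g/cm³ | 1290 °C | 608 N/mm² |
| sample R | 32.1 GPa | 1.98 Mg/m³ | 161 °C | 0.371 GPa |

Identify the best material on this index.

Screen on constraints: max service T ≥ 148 °C; σ_y ≥ 283 MPa. Survivors: sample G, sample D, sample W, sample R.
After converting to SI:
  sample G: E = 196.5 GPa, ρ = 7795 kg/m³
  sample D: E = 404.5 GPa, ρ = 19290 kg/m³
  sample W: E = 293.7 GPa, ρ = 3250 kg/m³
  sample R: E = 32.10 GPa, ρ = 1980 kg/m³
  sample W: M = 5.27×10⁻³
  sample R: M = 2.86×10⁻³
  sample G: M = 1.80×10⁻³
  sample D: M = 1.04×10⁻³
Highest index: sample W.

sample W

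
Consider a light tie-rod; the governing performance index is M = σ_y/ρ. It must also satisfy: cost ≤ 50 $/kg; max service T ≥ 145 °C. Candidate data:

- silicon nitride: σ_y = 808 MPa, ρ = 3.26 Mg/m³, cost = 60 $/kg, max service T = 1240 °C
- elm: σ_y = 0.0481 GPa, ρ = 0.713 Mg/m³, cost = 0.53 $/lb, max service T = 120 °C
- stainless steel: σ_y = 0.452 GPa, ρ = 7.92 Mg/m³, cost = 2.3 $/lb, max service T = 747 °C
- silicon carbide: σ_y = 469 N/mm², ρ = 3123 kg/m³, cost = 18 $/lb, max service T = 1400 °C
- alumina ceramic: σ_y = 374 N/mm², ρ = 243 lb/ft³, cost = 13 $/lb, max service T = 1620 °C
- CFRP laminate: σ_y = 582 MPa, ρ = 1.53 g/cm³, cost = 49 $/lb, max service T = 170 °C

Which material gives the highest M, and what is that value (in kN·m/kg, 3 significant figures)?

Screen on constraints: cost ≤ 50 $/kg; max service T ≥ 145 °C. Survivors: stainless steel, silicon carbide, alumina ceramic.
After converting to SI:
  stainless steel: σ_y = 452.0 MPa, ρ = 7920 kg/m³
  silicon carbide: σ_y = 469.0 MPa, ρ = 3123 kg/m³
  alumina ceramic: σ_y = 374.0 MPa, ρ = 3892 kg/m³
  silicon carbide: M = 150 kN·m/kg
  alumina ceramic: M = 96.1 kN·m/kg
  stainless steel: M = 57.1 kN·m/kg
Highest index: silicon carbide.

silicon carbide, M = 150 kN·m/kg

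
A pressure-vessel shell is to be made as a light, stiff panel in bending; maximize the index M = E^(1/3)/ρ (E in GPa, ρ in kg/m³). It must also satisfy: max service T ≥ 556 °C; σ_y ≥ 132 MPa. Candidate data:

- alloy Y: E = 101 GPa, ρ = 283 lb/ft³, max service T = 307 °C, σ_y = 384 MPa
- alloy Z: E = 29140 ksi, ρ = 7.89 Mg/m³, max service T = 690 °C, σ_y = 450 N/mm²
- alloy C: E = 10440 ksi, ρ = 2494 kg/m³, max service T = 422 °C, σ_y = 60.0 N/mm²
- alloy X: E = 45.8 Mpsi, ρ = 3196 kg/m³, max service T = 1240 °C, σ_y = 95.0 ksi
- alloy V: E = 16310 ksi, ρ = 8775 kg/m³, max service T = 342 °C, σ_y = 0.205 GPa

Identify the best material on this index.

Screen on constraints: max service T ≥ 556 °C; σ_y ≥ 132 MPa. Survivors: alloy Z, alloy X.
Normalizing units and computing the index:
  alloy Z: E = 200.9 GPa, ρ = 7890 kg/m³
  alloy X: E = 315.8 GPa, ρ = 3196 kg/m³
  alloy X: M = 2.13×10⁻³
  alloy Z: M = 0.742×10⁻³
The maximum is for alloy X.

alloy X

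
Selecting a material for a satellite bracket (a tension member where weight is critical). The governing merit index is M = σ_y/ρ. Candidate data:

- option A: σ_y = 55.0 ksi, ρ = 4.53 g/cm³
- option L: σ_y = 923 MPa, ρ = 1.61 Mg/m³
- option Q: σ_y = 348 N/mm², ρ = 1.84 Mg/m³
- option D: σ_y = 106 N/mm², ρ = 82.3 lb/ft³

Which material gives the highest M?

In SI units:
  option A: σ_y = 379.2 MPa, ρ = 4530 kg/m³
  option L: σ_y = 923.0 MPa, ρ = 1610 kg/m³
  option Q: σ_y = 348.0 MPa, ρ = 1840 kg/m³
  option D: σ_y = 106.0 MPa, ρ = 1318 kg/m³
  option L: M = 573 kN·m/kg
  option Q: M = 189 kN·m/kg
  option A: M = 83.7 kN·m/kg
  option D: M = 80.4 kN·m/kg
Option L has the largest M.

option L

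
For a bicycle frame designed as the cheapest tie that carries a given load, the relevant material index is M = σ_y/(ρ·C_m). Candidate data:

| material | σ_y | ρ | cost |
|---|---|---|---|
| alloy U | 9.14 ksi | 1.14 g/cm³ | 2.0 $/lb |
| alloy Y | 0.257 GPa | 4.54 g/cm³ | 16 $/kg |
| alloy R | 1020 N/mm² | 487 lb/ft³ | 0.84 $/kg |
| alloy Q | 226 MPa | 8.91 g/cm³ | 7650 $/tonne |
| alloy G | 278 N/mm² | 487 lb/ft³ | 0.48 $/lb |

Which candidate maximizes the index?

Putting every candidate on a common basis:
  alloy U: σ_y = 63.02 MPa, ρ = 1140 kg/m³, cost = 4.409 $/kg
  alloy Y: σ_y = 257.0 MPa, ρ = 4540 kg/m³, cost = 16.00 $/kg
  alloy R: σ_y = 1020 MPa, ρ = 7801 kg/m³, cost = 0.8400 $/kg
  alloy Q: σ_y = 226.0 MPa, ρ = 8910 kg/m³, cost = 7.650 $/kg
  alloy G: σ_y = 278.0 MPa, ρ = 7801 kg/m³, cost = 1.058 $/kg
  alloy R: M = 156 kN·m per $
  alloy G: M = 33.7 kN·m per $
  alloy U: M = 12.5 kN·m per $
  alloy Y: M = 3.54 kN·m per $
  alloy Q: M = 3.32 kN·m per $
Alloy R has the largest M.

alloy R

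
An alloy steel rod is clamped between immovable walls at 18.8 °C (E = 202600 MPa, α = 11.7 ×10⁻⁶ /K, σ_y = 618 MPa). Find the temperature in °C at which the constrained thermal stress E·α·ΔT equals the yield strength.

280 °C

E = 202600 MPa = 202.6 GPa.
E·α·ΔT = 618.0 MPa ⇒ ΔT = 618.0 / (202.6×10³ × 11.7×10⁻⁶) = 260.7 K.
T = 18.8 + 260.7 = 279.5 °C.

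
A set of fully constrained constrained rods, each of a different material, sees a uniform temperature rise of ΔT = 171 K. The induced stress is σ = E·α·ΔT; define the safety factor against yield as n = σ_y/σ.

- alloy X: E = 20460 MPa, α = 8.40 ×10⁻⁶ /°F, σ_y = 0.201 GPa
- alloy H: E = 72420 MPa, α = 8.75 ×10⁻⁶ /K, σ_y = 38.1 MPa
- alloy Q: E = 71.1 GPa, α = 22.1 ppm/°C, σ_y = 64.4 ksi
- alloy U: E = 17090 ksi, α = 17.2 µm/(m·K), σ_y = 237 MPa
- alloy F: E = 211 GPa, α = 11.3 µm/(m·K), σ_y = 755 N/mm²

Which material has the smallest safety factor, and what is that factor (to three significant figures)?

alloy H, n = 0.352

With everything in SI (GPa, ×10⁻⁶/K, MPa):
  alloy X: E = 20.46, α = 15.1, σ_y = 201.0 → σ = 52.9 MPa, n = 3.80
  alloy H: E = 72.42, α = 8.75, σ_y = 38.10 → σ = 108 MPa, n = 0.352
  alloy Q: E = 71.10, α = 22.1, σ_y = 444.0 → σ = 269 MPa, n = 1.65
  alloy U: E = 117.8, α = 17.2, σ_y = 237.0 → σ = 347 MPa, n = 0.684
  alloy F: E = 211.0, α = 11.3, σ_y = 755.0 → σ = 408 MPa, n = 1.85
The minimum is alloy H at n = 0.352.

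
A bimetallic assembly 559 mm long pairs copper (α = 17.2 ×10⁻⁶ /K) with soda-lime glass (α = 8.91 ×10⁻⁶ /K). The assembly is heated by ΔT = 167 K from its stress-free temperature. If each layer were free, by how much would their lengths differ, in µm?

Δα = |17.2 − 8.91|×10⁻⁶/K = 8.29×10⁻⁶/K.
ΔL_mismatch = Δα·L·ΔT = 8.29×10⁻⁶ × 559.0 mm × 167.0 K = 774 µm.

774 µm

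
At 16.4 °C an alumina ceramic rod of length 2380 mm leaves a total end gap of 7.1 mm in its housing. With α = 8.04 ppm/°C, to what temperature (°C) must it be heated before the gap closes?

α·L₀·ΔT = 7.1 mm ⇒ ΔT = 7.1 / (8.04×10⁻⁶ × 2380.0) = 371.0 K.
T = 16.4 + 371.0 = 387.4 °C.

387 °C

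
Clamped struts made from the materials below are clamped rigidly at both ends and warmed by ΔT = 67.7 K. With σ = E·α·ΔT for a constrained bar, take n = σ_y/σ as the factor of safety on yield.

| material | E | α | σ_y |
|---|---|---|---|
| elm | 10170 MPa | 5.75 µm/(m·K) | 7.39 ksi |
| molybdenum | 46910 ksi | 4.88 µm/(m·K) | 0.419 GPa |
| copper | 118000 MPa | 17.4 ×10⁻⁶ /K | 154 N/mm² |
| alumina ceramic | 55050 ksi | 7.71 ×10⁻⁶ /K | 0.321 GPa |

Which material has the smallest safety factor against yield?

With everything in SI (GPa, ×10⁻⁶/K, MPa):
  elm: E = 10.17, α = 5.75, σ_y = 50.95 → σ = 3.96 MPa, n = 12.9
  molybdenum: E = 323.4, α = 4.88, σ_y = 419.0 → σ = 107 MPa, n = 3.92
  copper: E = 118.0, α = 17.4, σ_y = 154.0 → σ = 139 MPa, n = 1.11
  alumina ceramic: E = 379.6, α = 7.71, σ_y = 321.0 → σ = 198 MPa, n = 1.62
Copper has the lowest safety factor, n = 1.11.

copper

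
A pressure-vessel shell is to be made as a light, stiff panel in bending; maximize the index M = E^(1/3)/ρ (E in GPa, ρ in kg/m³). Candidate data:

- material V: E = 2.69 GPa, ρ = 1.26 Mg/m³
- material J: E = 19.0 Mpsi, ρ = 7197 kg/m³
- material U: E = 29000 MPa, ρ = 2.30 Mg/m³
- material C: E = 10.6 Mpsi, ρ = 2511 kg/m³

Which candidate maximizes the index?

material C

Normalizing units and computing the index:
  material V: E = 2.690 GPa, ρ = 1260 kg/m³
  material J: E = 131.0 GPa, ρ = 7197 kg/m³
  material U: E = 29.00 GPa, ρ = 2300 kg/m³
  material C: E = 73.08 GPa, ρ = 2511 kg/m³
  material C: M = 1.67×10⁻³
  material U: M = 1.34×10⁻³
  material V: M = 1.10×10⁻³
  material J: M = 0.706×10⁻³
Highest index: material C.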